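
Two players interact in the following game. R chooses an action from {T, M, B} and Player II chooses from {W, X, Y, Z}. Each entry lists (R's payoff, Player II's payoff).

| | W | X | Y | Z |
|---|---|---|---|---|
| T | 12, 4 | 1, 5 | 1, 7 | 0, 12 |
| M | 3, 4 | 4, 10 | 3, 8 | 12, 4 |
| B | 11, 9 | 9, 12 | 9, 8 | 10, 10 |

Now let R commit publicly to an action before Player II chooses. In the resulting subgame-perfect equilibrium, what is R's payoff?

Player II best-responds to each possible R move:
- T: Player II compares 4, 5, 7, 12 and picks Z; R would get 0.
- M: Player II compares 4, 10, 8, 4 and picks X; R would get 4.
- B: Player II compares 9, 12, 8, 10 and picks X; R would get 9.
Maximizing over 0, 4, 9, R chooses B. Subgame-perfect outcome: (B, X) with payoffs (9, 12).

9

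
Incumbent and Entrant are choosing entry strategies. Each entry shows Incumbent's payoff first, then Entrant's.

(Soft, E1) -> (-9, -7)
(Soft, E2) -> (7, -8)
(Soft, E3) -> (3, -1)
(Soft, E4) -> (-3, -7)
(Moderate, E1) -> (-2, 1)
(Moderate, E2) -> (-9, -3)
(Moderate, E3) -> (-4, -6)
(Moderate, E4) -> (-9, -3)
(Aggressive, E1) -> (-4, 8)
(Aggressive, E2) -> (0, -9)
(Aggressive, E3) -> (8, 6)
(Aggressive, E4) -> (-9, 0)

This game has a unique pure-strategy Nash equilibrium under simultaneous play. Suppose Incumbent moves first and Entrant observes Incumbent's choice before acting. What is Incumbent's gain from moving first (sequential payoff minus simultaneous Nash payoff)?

Work backward from Entrant's decision.
- Soft: BR = E3, leader payoff 3.
- Moderate: BR = E1, leader payoff -2.
- Aggressive: BR = E1, leader payoff -4.
Incumbent's induced payoffs are 3, -2, -4, so Incumbent commits to Soft. Subgame-perfect outcome: (Soft, E3) with payoffs (3, -1).
Now find the simultaneous Nash equilibrium.
Incumbent's best replies: E1→Moderate; E2→Soft; E3→Aggressive; E4→Soft.
Entrant's best replies: Soft→E3; Moderate→E1; Aggressive→E1.
The unique mutual best reply is (Moderate, E1), giving (-2, 1).
Incumbent's commitment gain: 3 − -2 = 5.

5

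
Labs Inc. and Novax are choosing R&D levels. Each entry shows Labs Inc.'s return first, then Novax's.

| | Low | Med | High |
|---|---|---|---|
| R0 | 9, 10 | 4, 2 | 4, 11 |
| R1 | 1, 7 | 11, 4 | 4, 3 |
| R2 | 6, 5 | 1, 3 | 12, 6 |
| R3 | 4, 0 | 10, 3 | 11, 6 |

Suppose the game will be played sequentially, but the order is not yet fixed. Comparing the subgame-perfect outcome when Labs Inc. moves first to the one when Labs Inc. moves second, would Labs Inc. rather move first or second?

If Labs Inc. leads: Novax's best replies are R0→High, R1→Low, R2→High, R3→High; Labs Inc.'s induced payoffs 4, 1, 12, 11; outcome (R2, High), payoffs (12, 6).
If Novax leads: Labs Inc.'s best replies are Low→R0, Med→R1, High→R2; Novax's induced payoffs 10, 4, 6; outcome (R0, Low), payoffs (9, 10).
Labs Inc. gets 12 moving first and 9 moving second, so Labs Inc. prefers to move first.

first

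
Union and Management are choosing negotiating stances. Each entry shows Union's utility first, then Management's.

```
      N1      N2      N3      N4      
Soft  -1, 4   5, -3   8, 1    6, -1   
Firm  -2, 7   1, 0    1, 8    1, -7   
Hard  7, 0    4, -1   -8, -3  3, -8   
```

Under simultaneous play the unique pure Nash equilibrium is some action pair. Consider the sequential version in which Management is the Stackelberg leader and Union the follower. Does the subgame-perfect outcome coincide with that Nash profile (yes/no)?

no

Union best-responds to each possible Management move:
- N1: BR = Hard, leader payoff 0.
- N2: BR = Soft, leader payoff -3.
- N3: BR = Soft, leader payoff 1.
- N4: BR = Soft, leader payoff -1.
Among 0, -3, 1, -1, the best is 1 at N3. Subgame-perfect outcome: (Soft, N3) with payoffs (8, 1).
Under simultaneous play:
Union's best replies: N1→Hard; N2→Soft; N3→Soft; N4→Soft.
Management's best replies: Soft→N1; Firm→N3; Hard→N1.
Only (Hard, N1) has each player best-responding; Nash payoffs (7, 0).
Sequential outcome (Soft, N3) differs from the Nash profile (Hard, N1).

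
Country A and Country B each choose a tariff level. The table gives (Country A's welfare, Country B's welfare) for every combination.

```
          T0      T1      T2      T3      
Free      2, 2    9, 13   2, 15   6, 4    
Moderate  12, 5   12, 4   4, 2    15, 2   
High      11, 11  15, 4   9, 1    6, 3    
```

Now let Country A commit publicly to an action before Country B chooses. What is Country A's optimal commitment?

Backward induction with Country A moving first.
- Free → Country B plays T2 (best of 2, 13, 15, 4); Country A gets 2.
- Moderate → Country B plays T0 (best of 5, 4, 2, 2); Country A gets 12.
- High → Country B plays T0 (best of 11, 4, 1, 3); Country A gets 11.
Country A's induced payoffs are 2, 12, 11, so Country A commits to Moderate. Subgame-perfect outcome: (Moderate, T0) with payoffs (12, 5).

Moderate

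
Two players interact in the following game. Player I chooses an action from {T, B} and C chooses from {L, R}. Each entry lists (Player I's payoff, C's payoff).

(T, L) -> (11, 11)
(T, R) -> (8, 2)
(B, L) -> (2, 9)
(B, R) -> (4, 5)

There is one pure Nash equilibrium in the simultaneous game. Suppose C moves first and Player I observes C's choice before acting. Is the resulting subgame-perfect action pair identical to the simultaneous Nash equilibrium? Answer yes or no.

Solve by backward induction (C leads).
- L → Player I plays T (best of 11, 2); C gets 11.
- R → Player I plays T (best of 8, 4); C gets 2.
Among 11, 2, the best is 11 at L. Subgame-perfect outcome: (T, L) with payoffs (11, 11).
For the simultaneous game, intersect best replies.
Player I's best replies: L→T; R→T.
C's best replies: T→L; B→L.
Only (T, L) has each player best-responding; Nash payoffs (11, 11).
Sequential outcome (T, L) coincides with the Nash profile (T, L).

yes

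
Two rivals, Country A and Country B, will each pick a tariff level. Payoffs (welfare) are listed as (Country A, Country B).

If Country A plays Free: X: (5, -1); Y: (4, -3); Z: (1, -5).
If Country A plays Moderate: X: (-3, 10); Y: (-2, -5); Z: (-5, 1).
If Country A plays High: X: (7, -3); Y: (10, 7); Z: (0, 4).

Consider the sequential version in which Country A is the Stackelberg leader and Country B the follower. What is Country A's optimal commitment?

High

Country B best-responds to each possible Country A move:
- Free → Country B plays X (best of -1, -3, -5); Country A gets 5.
- Moderate → Country B plays X (best of 10, -5, 1); Country A gets -3.
- High → Country B plays Y (best of -3, 7, 4); Country A gets 10.
Maximizing over 5, -3, 10, Country A chooses High. Subgame-perfect outcome: (High, Y) with payoffs (10, 7).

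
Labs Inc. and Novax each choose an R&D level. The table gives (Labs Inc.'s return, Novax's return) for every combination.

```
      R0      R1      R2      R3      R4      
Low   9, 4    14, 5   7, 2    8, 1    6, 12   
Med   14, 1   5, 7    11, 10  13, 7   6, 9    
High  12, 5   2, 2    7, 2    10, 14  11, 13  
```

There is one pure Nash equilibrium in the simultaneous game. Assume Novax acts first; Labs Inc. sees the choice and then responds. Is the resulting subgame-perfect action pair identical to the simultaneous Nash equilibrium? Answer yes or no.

Work backward from Labs Inc.'s decision.
- R0: Labs Inc. compares 9, 14, 12 and picks Med; Novax would get 1.
- R1: Labs Inc. compares 14, 5, 2 and picks Low; Novax would get 5.
- R2: Labs Inc. compares 7, 11, 7 and picks Med; Novax would get 10.
- R3: Labs Inc. compares 8, 13, 10 and picks Med; Novax would get 7.
- R4: Labs Inc. compares 6, 6, 11 and picks High; Novax would get 13.
Novax's induced payoffs are 1, 5, 10, 7, 13, so Novax commits to R4. Subgame-perfect outcome: (High, R4) with payoffs (11, 13).
Now find the simultaneous Nash equilibrium.
Labs Inc.'s best replies: R0→Med; R1→Low; R2→Med; R3→Med; R4→High.
Novax's best replies: Low→R4; Med→R2; High→R3.
Only (Med, R2) has each player best-responding; Nash payoffs (11, 10).
Sequential outcome (High, R4) differs from the Nash profile (Med, R2).

no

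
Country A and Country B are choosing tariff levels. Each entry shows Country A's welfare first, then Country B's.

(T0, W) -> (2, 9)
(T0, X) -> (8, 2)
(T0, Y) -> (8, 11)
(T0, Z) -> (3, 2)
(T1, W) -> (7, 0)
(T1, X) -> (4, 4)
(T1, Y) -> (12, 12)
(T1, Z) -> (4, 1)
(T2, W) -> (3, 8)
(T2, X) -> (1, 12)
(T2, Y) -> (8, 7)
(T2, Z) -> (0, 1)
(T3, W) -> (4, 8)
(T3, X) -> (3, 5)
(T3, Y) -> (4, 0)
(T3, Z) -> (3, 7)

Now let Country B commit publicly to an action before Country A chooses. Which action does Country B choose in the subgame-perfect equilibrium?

Y

Backward induction with Country B moving first.
- W: BR = T1, leader payoff 0.
- X: BR = T0, leader payoff 2.
- Y: BR = T1, leader payoff 12.
- Z: BR = T1, leader payoff 1.
Country B's induced payoffs are 0, 2, 12, 1, so Country B commits to Y. Subgame-perfect outcome: (T1, Y) with payoffs (12, 12).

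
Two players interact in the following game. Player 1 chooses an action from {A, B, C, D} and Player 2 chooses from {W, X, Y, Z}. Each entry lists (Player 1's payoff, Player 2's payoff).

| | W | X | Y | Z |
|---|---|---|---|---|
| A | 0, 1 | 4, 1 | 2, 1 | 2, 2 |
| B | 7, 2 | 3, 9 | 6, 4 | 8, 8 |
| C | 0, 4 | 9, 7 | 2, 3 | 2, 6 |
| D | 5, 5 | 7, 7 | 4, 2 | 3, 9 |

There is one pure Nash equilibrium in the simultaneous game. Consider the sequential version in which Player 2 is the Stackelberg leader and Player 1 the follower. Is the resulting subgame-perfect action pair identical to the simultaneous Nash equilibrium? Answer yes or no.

Work backward from Player 1's decision.
- W: Player 1 compares 0, 7, 0, 5 and picks B; Player 2 would get 2.
- X: Player 1 compares 4, 3, 9, 7 and picks C; Player 2 would get 7.
- Y: Player 1 compares 2, 6, 2, 4 and picks B; Player 2 would get 4.
- Z: Player 1 compares 2, 8, 2, 3 and picks B; Player 2 would get 8.
Among 2, 7, 4, 8, the best is 8 at Z. Subgame-perfect outcome: (B, Z) with payoffs (8, 8).
Under simultaneous play:
Player 1's best replies: W→B; X→C; Y→B; Z→B.
Player 2's best replies: A→Z; B→X; C→X; D→Z.
Only (C, X) has each player best-responding; Nash payoffs (9, 7).
Sequential outcome (B, Z) differs from the Nash profile (C, X).

no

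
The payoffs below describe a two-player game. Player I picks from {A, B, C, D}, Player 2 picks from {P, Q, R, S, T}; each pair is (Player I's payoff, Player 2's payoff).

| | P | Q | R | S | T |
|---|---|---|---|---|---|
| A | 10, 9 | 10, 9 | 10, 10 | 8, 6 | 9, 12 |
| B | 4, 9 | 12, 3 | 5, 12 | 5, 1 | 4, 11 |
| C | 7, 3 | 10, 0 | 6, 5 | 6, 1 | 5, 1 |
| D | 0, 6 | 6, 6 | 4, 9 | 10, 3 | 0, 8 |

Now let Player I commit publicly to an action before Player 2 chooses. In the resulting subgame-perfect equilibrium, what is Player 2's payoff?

12

Backward induction with Player I moving first.
- A: Player 2 compares 9, 9, 10, 6, 12 and picks T; Player I would get 9.
- B: Player 2 compares 9, 3, 12, 1, 11 and picks R; Player I would get 5.
- C: Player 2 compares 3, 0, 5, 1, 1 and picks R; Player I would get 6.
- D: Player 2 compares 6, 6, 9, 3, 8 and picks R; Player I would get 4.
Player I's induced payoffs are 9, 5, 6, 4, so Player I commits to A. Subgame-perfect outcome: (A, T) with payoffs (9, 12).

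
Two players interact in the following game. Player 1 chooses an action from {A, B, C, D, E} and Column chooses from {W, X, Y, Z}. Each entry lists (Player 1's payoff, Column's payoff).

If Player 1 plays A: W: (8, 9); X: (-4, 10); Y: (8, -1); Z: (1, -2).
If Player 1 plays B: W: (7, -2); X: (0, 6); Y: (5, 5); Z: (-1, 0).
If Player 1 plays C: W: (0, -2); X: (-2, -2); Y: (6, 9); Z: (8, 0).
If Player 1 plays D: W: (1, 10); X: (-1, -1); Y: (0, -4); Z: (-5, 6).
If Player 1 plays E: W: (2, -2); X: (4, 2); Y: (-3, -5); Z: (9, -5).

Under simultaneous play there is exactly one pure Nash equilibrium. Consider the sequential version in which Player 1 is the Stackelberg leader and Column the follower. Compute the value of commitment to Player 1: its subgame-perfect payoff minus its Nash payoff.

2

Solve by backward induction (Player 1 leads).
- A: Column compares 9, 10, -1, -2 and picks X; Player 1 would get -4.
- B: Column compares -2, 6, 5, 0 and picks X; Player 1 would get 0.
- C: Column compares -2, -2, 9, 0 and picks Y; Player 1 would get 6.
- D: Column compares 10, -1, -4, 6 and picks W; Player 1 would get 1.
- E: Column compares -2, 2, -5, -5 and picks X; Player 1 would get 4.
Maximizing over -4, 0, 6, 1, 4, Player 1 chooses C. Subgame-perfect outcome: (C, Y) with payoffs (6, 9).
Now find the simultaneous Nash equilibrium.
Player 1's best replies: W→A; X→E; Y→A; Z→E.
Column's best replies: A→X; B→X; C→Y; D→W; E→X.
Only (E, X) has each player best-responding; Nash payoffs (4, 2).
Player 1's commitment gain: 6 − 4 = 2.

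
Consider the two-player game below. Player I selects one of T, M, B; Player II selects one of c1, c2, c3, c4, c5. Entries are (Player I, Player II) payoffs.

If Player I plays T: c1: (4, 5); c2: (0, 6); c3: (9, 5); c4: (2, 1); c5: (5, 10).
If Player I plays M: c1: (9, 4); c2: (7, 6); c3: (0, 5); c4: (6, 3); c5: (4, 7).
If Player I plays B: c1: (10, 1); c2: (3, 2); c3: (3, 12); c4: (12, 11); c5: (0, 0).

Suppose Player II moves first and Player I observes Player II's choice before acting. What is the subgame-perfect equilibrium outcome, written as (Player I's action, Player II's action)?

(B, c4)

Player I best-responds to each possible Player II move:
- c1: Player I compares 4, 9, 10 and picks B; Player II would get 1.
- c2: Player I compares 0, 7, 3 and picks M; Player II would get 6.
- c3: Player I compares 9, 0, 3 and picks T; Player II would get 5.
- c4: Player I compares 2, 6, 12 and picks B; Player II would get 11.
- c5: Player I compares 5, 4, 0 and picks T; Player II would get 10.
Player II's induced payoffs are 1, 6, 5, 11, 10, so Player II commits to c4. Subgame-perfect outcome: (B, c4) with payoffs (12, 11).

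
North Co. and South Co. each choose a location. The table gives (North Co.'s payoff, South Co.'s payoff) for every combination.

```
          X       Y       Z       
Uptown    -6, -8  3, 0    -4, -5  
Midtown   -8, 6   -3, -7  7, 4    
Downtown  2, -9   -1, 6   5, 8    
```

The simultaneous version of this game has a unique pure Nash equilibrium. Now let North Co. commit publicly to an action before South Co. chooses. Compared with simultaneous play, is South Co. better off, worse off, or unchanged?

Solve by backward induction (North Co. leads).
- Uptown: BR = Y, leader payoff 3.
- Midtown: BR = X, leader payoff -8.
- Downtown: BR = Z, leader payoff 5.
Maximizing over 3, -8, 5, North Co. chooses Downtown. Subgame-perfect outcome: (Downtown, Z) with payoffs (5, 8).
Under simultaneous play:
North Co.'s best replies: X→Downtown; Y→Uptown; Z→Midtown.
South Co.'s best replies: Uptown→Y; Midtown→X; Downtown→Z.
Only (Uptown, Y) has each player best-responding; Nash payoffs (3, 0).
South Co. earns 8 sequentially versus 0 at the Nash outcome: better off.

better off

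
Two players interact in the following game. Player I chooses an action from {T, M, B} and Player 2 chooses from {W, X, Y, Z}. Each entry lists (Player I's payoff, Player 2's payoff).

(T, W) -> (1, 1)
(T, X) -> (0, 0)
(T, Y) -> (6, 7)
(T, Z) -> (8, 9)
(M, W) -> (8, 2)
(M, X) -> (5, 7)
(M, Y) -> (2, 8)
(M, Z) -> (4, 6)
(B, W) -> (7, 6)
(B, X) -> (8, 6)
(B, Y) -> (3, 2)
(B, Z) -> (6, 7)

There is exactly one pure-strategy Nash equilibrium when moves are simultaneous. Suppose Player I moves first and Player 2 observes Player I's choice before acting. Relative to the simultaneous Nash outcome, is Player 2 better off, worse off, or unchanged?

unchanged

Work backward from Player 2's decision.
- T → Player 2 plays Z (best of 1, 0, 7, 9); Player I gets 8.
- M → Player 2 plays Y (best of 2, 7, 8, 6); Player I gets 2.
- B → Player 2 plays Z (best of 6, 6, 2, 7); Player I gets 6.
Player I's induced payoffs are 8, 2, 6, so Player I commits to T. Subgame-perfect outcome: (T, Z) with payoffs (8, 9).
For the simultaneous game, intersect best replies.
Player I's best replies: W→M; X→B; Y→T; Z→T.
Player 2's best replies: T→Z; M→Y; B→Z.
Only (T, Z) has each player best-responding; Nash payoffs (8, 9).
Player 2 earns 9 sequentially versus 9 at the Nash outcome: unchanged.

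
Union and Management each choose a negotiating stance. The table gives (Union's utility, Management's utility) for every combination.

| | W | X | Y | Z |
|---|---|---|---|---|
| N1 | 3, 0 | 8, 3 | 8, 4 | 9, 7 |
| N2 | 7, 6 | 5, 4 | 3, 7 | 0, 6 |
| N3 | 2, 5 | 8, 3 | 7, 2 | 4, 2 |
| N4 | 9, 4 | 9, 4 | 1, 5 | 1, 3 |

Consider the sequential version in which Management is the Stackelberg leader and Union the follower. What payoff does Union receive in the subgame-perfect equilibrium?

9

Work backward from Union's decision.
- W → Union plays N4 (best of 3, 7, 2, 9); Management gets 4.
- X → Union plays N4 (best of 8, 5, 8, 9); Management gets 4.
- Y → Union plays N1 (best of 8, 3, 7, 1); Management gets 4.
- Z → Union plays N1 (best of 9, 0, 4, 1); Management gets 7.
Among 4, 4, 4, 7, the best is 7 at Z. Subgame-perfect outcome: (N1, Z) with payoffs (9, 7).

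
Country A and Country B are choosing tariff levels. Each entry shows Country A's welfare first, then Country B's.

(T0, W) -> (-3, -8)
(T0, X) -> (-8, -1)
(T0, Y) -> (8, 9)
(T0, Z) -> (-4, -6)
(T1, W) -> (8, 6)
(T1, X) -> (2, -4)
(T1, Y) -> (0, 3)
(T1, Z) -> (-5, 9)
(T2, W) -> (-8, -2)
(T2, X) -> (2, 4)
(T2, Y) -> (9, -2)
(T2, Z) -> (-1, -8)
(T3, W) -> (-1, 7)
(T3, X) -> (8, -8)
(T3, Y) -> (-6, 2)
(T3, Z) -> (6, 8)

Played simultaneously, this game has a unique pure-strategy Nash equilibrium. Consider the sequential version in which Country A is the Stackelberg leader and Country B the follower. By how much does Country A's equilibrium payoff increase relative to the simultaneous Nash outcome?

2

Country B best-responds to each possible Country A move:
- T0: BR = Y, leader payoff 8.
- T1: BR = Z, leader payoff -5.
- T2: BR = X, leader payoff 2.
- T3: BR = Z, leader payoff 6.
Among 8, -5, 2, 6, the best is 8 at T0. Subgame-perfect outcome: (T0, Y) with payoffs (8, 9).
Now find the simultaneous Nash equilibrium.
Country A's best replies: W→T1; X→T3; Y→T2; Z→T3.
Country B's best replies: T0→Y; T1→Z; T2→X; T3→Z.
The unique mutual best reply is (T3, Z), giving (6, 8).
Country A's commitment gain: 8 − 6 = 2.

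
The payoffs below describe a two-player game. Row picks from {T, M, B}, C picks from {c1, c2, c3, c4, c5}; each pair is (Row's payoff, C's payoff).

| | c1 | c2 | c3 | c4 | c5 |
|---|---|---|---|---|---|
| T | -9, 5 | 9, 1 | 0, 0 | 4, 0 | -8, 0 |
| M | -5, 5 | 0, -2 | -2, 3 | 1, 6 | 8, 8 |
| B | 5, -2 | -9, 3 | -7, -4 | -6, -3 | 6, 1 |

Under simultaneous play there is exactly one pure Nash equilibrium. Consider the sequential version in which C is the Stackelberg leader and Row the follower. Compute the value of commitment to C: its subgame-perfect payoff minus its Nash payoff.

Backward induction with C moving first.
- c1: Row compares -9, -5, 5 and picks B; C would get -2.
- c2: Row compares 9, 0, -9 and picks T; C would get 1.
- c3: Row compares 0, -2, -7 and picks T; C would get 0.
- c4: Row compares 4, 1, -6 and picks T; C would get 0.
- c5: Row compares -8, 8, 6 and picks M; C would get 8.
Among -2, 1, 0, 0, 8, the best is 8 at c5. Subgame-perfect outcome: (M, c5) with payoffs (8, 8).
Under simultaneous play:
Row's best replies: c1→B; c2→T; c3→T; c4→T; c5→M.
C's best replies: T→c1; M→c5; B→c2.
The unique mutual best reply is (M, c5), giving (8, 8).
C's commitment gain: 8 − 8 = 0.

0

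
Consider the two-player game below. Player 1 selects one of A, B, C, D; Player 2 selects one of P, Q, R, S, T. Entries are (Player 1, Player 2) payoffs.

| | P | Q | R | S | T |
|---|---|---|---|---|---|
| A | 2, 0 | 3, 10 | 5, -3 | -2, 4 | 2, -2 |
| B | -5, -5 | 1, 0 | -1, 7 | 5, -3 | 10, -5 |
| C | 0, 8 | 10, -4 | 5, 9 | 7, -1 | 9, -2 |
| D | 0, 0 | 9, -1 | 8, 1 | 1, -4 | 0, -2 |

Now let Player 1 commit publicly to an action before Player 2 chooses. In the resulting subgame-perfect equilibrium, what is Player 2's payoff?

1

Solve by backward induction (Player 1 leads).
- A: Player 2 compares 0, 10, -3, 4, -2 and picks Q; Player 1 would get 3.
- B: Player 2 compares -5, 0, 7, -3, -5 and picks R; Player 1 would get -1.
- C: Player 2 compares 8, -4, 9, -1, -2 and picks R; Player 1 would get 5.
- D: Player 2 compares 0, -1, 1, -4, -2 and picks R; Player 1 would get 8.
Among 3, -1, 5, 8, the best is 8 at D. Subgame-perfect outcome: (D, R) with payoffs (8, 1).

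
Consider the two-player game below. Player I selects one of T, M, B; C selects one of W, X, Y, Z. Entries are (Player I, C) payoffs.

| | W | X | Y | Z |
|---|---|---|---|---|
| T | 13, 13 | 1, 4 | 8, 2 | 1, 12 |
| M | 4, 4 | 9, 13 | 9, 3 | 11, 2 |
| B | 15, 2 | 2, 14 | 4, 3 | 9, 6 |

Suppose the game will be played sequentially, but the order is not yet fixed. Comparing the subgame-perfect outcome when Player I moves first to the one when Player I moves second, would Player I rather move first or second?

first

If Player I leads: C's best replies are T→W, M→X, B→X; Player I's induced payoffs 13, 9, 2; outcome (T, W), payoffs (13, 13).
If C leads: Player I's best replies are W→B, X→M, Y→M, Z→M; C's induced payoffs 2, 13, 3, 2; outcome (M, X), payoffs (9, 13).
Player I gets 13 moving first and 9 moving second, so Player I prefers to move first.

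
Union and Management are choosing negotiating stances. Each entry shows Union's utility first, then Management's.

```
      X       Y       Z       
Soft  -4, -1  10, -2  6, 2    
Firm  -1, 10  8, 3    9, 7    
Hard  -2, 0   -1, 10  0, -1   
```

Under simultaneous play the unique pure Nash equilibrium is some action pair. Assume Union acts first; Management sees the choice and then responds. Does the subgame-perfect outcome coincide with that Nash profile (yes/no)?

no

Work backward from Management's decision.
- Soft → Management plays Z (best of -1, -2, 2); Union gets 6.
- Firm → Management plays X (best of 10, 3, 7); Union gets -1.
- Hard → Management plays Y (best of 0, 10, -1); Union gets -1.
Union's induced payoffs are 6, -1, -1, so Union commits to Soft. Subgame-perfect outcome: (Soft, Z) with payoffs (6, 2).
Now find the simultaneous Nash equilibrium.
Union's best replies: X→Firm; Y→Soft; Z→Firm.
Management's best replies: Soft→Z; Firm→X; Hard→Y.
The unique mutual best reply is (Firm, X), giving (-1, 10).
Sequential outcome (Soft, Z) differs from the Nash profile (Firm, X).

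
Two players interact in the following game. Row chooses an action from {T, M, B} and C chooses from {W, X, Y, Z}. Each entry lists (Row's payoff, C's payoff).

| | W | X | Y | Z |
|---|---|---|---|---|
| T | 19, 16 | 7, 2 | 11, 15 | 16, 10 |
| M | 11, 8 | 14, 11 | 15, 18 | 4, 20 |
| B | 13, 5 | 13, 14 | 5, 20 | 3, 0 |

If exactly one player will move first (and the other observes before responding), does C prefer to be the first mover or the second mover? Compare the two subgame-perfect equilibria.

first

If Row leads: C's best replies are T→W, M→Z, B→Y; Row's induced payoffs 19, 4, 5; outcome (T, W), payoffs (19, 16).
If C leads: Row's best replies are W→T, X→M, Y→M, Z→T; C's induced payoffs 16, 11, 18, 10; outcome (M, Y), payoffs (15, 18).
C gets 18 moving first and 16 moving second, so C prefers to move first.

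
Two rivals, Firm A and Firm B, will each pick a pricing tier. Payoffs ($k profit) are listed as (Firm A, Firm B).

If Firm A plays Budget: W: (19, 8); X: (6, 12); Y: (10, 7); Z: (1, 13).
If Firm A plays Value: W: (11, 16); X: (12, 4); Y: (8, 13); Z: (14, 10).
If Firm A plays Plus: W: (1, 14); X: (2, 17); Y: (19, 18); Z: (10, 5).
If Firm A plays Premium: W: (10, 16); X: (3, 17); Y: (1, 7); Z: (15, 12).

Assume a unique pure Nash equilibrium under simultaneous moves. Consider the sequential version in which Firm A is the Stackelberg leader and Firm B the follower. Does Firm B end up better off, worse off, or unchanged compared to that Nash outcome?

Work backward from Firm B's decision.
- Budget → Firm B plays Z (best of 8, 12, 7, 13); Firm A gets 1.
- Value → Firm B plays W (best of 16, 4, 13, 10); Firm A gets 11.
- Plus → Firm B plays Y (best of 14, 17, 18, 5); Firm A gets 19.
- Premium → Firm B plays X (best of 16, 17, 7, 12); Firm A gets 3.
Among 1, 11, 19, 3, the best is 19 at Plus. Subgame-perfect outcome: (Plus, Y) with payoffs (19, 18).
Under simultaneous play:
Firm A's best replies: W→Budget; X→Value; Y→Plus; Z→Premium.
Firm B's best replies: Budget→Z; Value→W; Plus→Y; Premium→X.
Only (Plus, Y) has each player best-responding; Nash payoffs (19, 18).
Firm B earns 18 sequentially versus 18 at the Nash outcome: unchanged.

unchanged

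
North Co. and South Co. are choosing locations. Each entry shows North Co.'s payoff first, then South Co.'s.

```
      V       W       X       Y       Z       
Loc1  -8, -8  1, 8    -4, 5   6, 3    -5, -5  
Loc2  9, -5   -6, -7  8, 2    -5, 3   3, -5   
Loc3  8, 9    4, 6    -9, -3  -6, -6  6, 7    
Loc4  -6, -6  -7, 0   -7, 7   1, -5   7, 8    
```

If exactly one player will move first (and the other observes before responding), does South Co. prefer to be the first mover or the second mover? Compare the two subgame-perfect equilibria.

second

If North Co. leads: South Co.'s best replies are Loc1→W, Loc2→Y, Loc3→V, Loc4→Z; North Co.'s induced payoffs 1, -5, 8, 7; outcome (Loc3, V), payoffs (8, 9).
If South Co. leads: North Co.'s best replies are V→Loc2, W→Loc3, X→Loc2, Y→Loc1, Z→Loc4; South Co.'s induced payoffs -5, 6, 2, 3, 8; outcome (Loc4, Z), payoffs (7, 8).
South Co. gets 8 moving first and 9 moving second, so South Co. prefers to move second.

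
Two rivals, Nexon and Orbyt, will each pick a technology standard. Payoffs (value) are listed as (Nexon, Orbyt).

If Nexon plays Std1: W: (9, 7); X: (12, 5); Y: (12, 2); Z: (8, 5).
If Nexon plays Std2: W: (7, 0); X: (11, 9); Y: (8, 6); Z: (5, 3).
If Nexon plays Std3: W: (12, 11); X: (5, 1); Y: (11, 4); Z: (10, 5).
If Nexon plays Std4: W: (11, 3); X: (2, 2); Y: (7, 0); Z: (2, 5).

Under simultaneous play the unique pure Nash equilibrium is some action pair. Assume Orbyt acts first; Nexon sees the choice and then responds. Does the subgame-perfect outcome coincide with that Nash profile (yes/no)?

Nexon best-responds to each possible Orbyt move:
- W: Nexon compares 9, 7, 12, 11 and picks Std3; Orbyt would get 11.
- X: Nexon compares 12, 11, 5, 2 and picks Std1; Orbyt would get 5.
- Y: Nexon compares 12, 8, 11, 7 and picks Std1; Orbyt would get 2.
- Z: Nexon compares 8, 5, 10, 2 and picks Std3; Orbyt would get 5.
Among 11, 5, 2, 5, the best is 11 at W. Subgame-perfect outcome: (Std3, W) with payoffs (12, 11).
Now find the simultaneous Nash equilibrium.
Nexon's best replies: W→Std3; X→Std1; Y→Std1; Z→Std3.
Orbyt's best replies: Std1→W; Std2→X; Std3→W; Std4→Z.
The unique mutual best reply is (Std3, W), giving (12, 11).
Sequential outcome (Std3, W) coincides with the Nash profile (Std3, W).

yes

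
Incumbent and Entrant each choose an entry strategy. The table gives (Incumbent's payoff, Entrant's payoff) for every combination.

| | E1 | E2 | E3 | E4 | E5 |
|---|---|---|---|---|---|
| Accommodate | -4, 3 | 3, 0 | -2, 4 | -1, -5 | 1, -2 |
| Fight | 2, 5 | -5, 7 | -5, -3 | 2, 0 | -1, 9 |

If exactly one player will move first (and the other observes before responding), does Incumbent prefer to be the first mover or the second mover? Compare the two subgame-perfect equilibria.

If Incumbent leads: Entrant's best replies are Accommodate→E3, Fight→E5; Incumbent's induced payoffs -2, -1; outcome (Fight, E5), payoffs (-1, 9).
If Entrant leads: Incumbent's best replies are E1→Fight, E2→Accommodate, E3→Accommodate, E4→Fight, E5→Accommodate; Entrant's induced payoffs 5, 0, 4, 0, -2; outcome (Fight, E1), payoffs (2, 5).
Incumbent gets -1 moving first and 2 moving second, so Incumbent prefers to move second.

second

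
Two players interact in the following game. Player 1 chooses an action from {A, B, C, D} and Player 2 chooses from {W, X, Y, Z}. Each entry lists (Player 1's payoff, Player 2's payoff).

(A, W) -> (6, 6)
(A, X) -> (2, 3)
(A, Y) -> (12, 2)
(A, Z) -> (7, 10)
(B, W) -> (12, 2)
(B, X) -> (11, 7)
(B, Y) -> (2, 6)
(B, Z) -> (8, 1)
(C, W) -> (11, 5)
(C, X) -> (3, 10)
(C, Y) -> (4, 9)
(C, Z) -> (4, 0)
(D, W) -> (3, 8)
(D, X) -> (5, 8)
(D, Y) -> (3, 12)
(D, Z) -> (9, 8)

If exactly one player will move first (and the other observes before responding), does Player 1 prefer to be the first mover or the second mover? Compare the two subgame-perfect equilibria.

If Player 1 leads: Player 2's best replies are A→Z, B→X, C→X, D→Y; Player 1's induced payoffs 7, 11, 3, 3; outcome (B, X), payoffs (11, 7).
If Player 2 leads: Player 1's best replies are W→B, X→B, Y→A, Z→D; Player 2's induced payoffs 2, 7, 2, 8; outcome (D, Z), payoffs (9, 8).
Player 1 gets 11 moving first and 9 moving second, so Player 1 prefers to move first.

first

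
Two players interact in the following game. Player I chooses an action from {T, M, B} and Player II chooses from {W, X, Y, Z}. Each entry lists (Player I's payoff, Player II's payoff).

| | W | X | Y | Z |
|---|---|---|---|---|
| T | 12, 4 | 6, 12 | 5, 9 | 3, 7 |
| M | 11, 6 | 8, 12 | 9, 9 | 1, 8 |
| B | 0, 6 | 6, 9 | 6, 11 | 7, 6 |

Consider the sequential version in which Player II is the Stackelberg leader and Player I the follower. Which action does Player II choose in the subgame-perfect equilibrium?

X

Solve by backward induction (Player II leads).
- W: BR = T, leader payoff 4.
- X: BR = M, leader payoff 12.
- Y: BR = M, leader payoff 9.
- Z: BR = B, leader payoff 6.
Among 4, 12, 9, 6, the best is 12 at X. Subgame-perfect outcome: (M, X) with payoffs (8, 12).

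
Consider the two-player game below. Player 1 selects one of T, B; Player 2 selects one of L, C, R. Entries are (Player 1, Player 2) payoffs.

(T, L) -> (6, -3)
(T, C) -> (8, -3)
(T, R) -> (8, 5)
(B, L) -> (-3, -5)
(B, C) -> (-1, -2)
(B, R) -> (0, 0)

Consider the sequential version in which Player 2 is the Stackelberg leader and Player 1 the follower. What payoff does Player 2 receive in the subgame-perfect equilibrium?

Work backward from Player 1's decision.
- L: Player 1 compares 6, -3 and picks T; Player 2 would get -3.
- C: Player 1 compares 8, -1 and picks T; Player 2 would get -3.
- R: Player 1 compares 8, 0 and picks T; Player 2 would get 5.
Player 2's induced payoffs are -3, -3, 5, so Player 2 commits to R. Subgame-perfect outcome: (T, R) with payoffs (8, 5).

5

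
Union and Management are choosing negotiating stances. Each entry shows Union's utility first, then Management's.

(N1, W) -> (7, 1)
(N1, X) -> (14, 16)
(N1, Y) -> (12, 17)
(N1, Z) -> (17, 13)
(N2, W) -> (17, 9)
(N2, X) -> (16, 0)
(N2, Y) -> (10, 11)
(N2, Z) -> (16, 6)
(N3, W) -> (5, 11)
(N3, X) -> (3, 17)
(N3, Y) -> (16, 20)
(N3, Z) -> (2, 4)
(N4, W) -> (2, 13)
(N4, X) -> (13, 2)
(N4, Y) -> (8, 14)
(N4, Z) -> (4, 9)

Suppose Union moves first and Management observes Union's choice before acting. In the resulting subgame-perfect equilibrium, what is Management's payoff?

Work backward from Management's decision.
- N1: Management compares 1, 16, 17, 13 and picks Y; Union would get 12.
- N2: Management compares 9, 0, 11, 6 and picks Y; Union would get 10.
- N3: Management compares 11, 17, 20, 4 and picks Y; Union would get 16.
- N4: Management compares 13, 2, 14, 9 and picks Y; Union would get 8.
Among 12, 10, 16, 8, the best is 16 at N3. Subgame-perfect outcome: (N3, Y) with payoffs (16, 20).

20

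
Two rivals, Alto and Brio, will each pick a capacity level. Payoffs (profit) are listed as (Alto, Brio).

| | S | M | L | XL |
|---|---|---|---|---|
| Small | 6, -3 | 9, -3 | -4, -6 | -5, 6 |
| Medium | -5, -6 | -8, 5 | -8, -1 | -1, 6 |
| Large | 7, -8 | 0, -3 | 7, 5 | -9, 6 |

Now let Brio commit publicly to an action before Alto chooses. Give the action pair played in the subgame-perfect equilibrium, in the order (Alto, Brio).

(Medium, XL)

Alto best-responds to each possible Brio move:
- S → Alto plays Large (best of 6, -5, 7); Brio gets -8.
- M → Alto plays Small (best of 9, -8, 0); Brio gets -3.
- L → Alto plays Large (best of -4, -8, 7); Brio gets 5.
- XL → Alto plays Medium (best of -5, -1, -9); Brio gets 6.
Among -8, -3, 5, 6, the best is 6 at XL. Subgame-perfect outcome: (Medium, XL) with payoffs (-1, 6).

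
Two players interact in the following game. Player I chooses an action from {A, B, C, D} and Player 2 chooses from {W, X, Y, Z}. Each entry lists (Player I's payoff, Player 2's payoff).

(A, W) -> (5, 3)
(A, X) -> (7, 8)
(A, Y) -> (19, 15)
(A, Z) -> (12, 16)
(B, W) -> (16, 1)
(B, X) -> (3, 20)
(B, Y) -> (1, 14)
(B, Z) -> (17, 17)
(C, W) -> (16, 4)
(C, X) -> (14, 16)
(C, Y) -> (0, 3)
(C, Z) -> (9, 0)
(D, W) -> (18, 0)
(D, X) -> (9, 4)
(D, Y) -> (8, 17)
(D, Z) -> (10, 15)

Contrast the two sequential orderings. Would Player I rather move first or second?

second

If Player I leads: Player 2's best replies are A→Z, B→X, C→X, D→Y; Player I's induced payoffs 12, 3, 14, 8; outcome (C, X), payoffs (14, 16).
If Player 2 leads: Player I's best replies are W→D, X→C, Y→A, Z→B; Player 2's induced payoffs 0, 16, 15, 17; outcome (B, Z), payoffs (17, 17).
Player I gets 14 moving first and 17 moving second, so Player I prefers to move second.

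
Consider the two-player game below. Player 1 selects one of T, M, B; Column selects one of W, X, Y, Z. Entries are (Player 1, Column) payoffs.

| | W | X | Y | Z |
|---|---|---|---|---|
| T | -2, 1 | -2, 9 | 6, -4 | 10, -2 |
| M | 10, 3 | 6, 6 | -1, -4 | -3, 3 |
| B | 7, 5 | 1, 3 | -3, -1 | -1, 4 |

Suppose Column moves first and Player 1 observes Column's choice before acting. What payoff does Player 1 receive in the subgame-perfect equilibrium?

Work backward from Player 1's decision.
- W → Player 1 plays M (best of -2, 10, 7); Column gets 3.
- X → Player 1 plays M (best of -2, 6, 1); Column gets 6.
- Y → Player 1 plays T (best of 6, -1, -3); Column gets -4.
- Z → Player 1 plays T (best of 10, -3, -1); Column gets -2.
Among 3, 6, -4, -2, the best is 6 at X. Subgame-perfect outcome: (M, X) with payoffs (6, 6).

6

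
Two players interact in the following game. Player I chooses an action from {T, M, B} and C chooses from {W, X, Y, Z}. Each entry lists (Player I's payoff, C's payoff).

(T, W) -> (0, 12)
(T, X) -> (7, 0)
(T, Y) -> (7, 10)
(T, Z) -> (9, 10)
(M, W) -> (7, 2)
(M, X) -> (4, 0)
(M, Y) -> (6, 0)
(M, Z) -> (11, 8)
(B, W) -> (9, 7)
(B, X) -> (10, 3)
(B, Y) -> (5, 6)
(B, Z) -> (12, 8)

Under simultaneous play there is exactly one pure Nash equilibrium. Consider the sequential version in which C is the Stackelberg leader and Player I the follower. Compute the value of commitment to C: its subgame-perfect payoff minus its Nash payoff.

2

Backward induction with C moving first.
- W → Player I plays B (best of 0, 7, 9); C gets 7.
- X → Player I plays B (best of 7, 4, 10); C gets 3.
- Y → Player I plays T (best of 7, 6, 5); C gets 10.
- Z → Player I plays B (best of 9, 11, 12); C gets 8.
C's induced payoffs are 7, 3, 10, 8, so C commits to Y. Subgame-perfect outcome: (T, Y) with payoffs (7, 10).
Under simultaneous play:
Player I's best replies: W→B; X→B; Y→T; Z→B.
C's best replies: T→W; M→Z; B→Z.
Only (B, Z) has each player best-responding; Nash payoffs (12, 8).
C's commitment gain: 10 − 8 = 2.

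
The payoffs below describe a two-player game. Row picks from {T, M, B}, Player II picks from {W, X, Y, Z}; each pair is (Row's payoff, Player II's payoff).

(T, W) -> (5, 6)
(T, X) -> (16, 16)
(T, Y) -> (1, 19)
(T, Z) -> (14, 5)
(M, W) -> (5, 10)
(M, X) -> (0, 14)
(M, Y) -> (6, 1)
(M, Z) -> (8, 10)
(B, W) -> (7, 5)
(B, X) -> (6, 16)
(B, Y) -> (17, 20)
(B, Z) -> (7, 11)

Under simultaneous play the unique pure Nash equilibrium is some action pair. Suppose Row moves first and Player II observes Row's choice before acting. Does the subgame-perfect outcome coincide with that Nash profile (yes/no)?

Solve by backward induction (Row leads).
- T: BR = Y, leader payoff 1.
- M: BR = X, leader payoff 0.
- B: BR = Y, leader payoff 17.
Row's induced payoffs are 1, 0, 17, so Row commits to B. Subgame-perfect outcome: (B, Y) with payoffs (17, 20).
Now find the simultaneous Nash equilibrium.
Row's best replies: W→B; X→T; Y→B; Z→T.
Player II's best replies: T→Y; M→X; B→Y.
Only (B, Y) has each player best-responding; Nash payoffs (17, 20).
Sequential outcome (B, Y) coincides with the Nash profile (B, Y).

yes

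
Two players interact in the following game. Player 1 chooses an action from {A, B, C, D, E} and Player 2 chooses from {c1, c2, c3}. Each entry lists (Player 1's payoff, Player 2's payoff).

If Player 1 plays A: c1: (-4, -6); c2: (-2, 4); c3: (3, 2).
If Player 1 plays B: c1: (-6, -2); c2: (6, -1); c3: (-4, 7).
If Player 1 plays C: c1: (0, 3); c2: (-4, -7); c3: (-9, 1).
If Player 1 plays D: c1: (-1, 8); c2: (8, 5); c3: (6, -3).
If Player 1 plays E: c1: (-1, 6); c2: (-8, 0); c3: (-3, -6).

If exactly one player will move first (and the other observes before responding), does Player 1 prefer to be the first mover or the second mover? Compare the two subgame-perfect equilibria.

second

If Player 1 leads: Player 2's best replies are A→c2, B→c3, C→c1, D→c1, E→c1; Player 1's induced payoffs -2, -4, 0, -1, -1; outcome (C, c1), payoffs (0, 3).
If Player 2 leads: Player 1's best replies are c1→C, c2→D, c3→D; Player 2's induced payoffs 3, 5, -3; outcome (D, c2), payoffs (8, 5).
Player 1 gets 0 moving first and 8 moving second, so Player 1 prefers to move second.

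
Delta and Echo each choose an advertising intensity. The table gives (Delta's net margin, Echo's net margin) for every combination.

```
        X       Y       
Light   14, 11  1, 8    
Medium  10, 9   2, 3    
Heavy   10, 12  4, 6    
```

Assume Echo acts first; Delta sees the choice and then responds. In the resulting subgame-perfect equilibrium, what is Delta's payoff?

Backward induction with Echo moving first.
- X: BR = Light, leader payoff 11.
- Y: BR = Heavy, leader payoff 6.
Among 11, 6, the best is 11 at X. Subgame-perfect outcome: (Light, X) with payoffs (14, 11).

14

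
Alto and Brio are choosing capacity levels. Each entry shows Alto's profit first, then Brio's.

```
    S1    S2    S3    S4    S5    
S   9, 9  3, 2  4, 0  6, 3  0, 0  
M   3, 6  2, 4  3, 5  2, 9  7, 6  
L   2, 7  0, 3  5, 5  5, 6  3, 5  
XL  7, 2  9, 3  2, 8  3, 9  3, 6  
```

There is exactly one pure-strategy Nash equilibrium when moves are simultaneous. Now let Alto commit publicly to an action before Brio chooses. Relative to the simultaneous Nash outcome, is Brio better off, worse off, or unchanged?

Solve by backward induction (Alto leads).
- S → Brio plays S1 (best of 9, 2, 0, 3, 0); Alto gets 9.
- M → Brio plays S4 (best of 6, 4, 5, 9, 6); Alto gets 2.
- L → Brio plays S1 (best of 7, 3, 5, 6, 5); Alto gets 2.
- XL → Brio plays S4 (best of 2, 3, 8, 9, 6); Alto gets 3.
Among 9, 2, 2, 3, the best is 9 at S. Subgame-perfect outcome: (S, S1) with payoffs (9, 9).
Now find the simultaneous Nash equilibrium.
Alto's best replies: S1→S; S2→XL; S3→L; S4→S; S5→M.
Brio's best replies: S→S1; M→S4; L→S1; XL→S4.
Only (S, S1) has each player best-responding; Nash payoffs (9, 9).
Brio earns 9 sequentially versus 9 at the Nash outcome: unchanged.

unchanged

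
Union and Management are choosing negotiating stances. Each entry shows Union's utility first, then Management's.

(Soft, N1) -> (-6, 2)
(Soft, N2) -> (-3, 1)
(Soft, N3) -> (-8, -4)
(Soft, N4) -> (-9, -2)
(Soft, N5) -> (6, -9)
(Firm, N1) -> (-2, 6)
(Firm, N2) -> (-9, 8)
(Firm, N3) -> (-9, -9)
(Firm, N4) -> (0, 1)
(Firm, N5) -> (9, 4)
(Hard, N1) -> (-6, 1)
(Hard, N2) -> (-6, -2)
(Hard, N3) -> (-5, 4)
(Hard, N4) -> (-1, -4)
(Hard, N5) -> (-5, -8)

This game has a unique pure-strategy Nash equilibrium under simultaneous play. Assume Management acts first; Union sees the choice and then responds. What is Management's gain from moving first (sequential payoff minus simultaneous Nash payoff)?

Solve by backward induction (Management leads).
- N1: BR = Firm, leader payoff 6.
- N2: BR = Soft, leader payoff 1.
- N3: BR = Hard, leader payoff 4.
- N4: BR = Firm, leader payoff 1.
- N5: BR = Firm, leader payoff 4.
Among 6, 1, 4, 1, 4, the best is 6 at N1. Subgame-perfect outcome: (Firm, N1) with payoffs (-2, 6).
Under simultaneous play:
Union's best replies: N1→Firm; N2→Soft; N3→Hard; N4→Firm; N5→Firm.
Management's best replies: Soft→N1; Firm→N2; Hard→N3.
The unique mutual best reply is (Hard, N3), giving (-5, 4).
Management's commitment gain: 6 − 4 = 2.

2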